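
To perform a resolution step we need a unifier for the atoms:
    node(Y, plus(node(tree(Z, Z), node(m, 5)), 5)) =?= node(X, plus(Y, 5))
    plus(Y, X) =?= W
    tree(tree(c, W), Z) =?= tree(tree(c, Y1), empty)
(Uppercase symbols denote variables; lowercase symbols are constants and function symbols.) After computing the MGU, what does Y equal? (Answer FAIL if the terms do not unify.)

Decompose node/2: Y =?= X,  plus(node(tree(Z, Z), node(m, 5)), 5) =?= plus(Y, 5).
Bind Y := X; substituting into the 2 remaining equations that mention Y gives: plus(node(tree(Z, Z), node(m, 5)), 5) =?= plus(X, 5),  plus(X, X) =?= W.
Decompose plus/2: node(tree(Z, Z), node(m, 5)) =?= X,  5 =?= 5.
Bind X := node(tree(Z, Z), node(m, 5)); substituting into the one remaining equation that mentions X gives: plus(node(tree(Z, Z), node(m, 5)), node(tree(Z, Z), node(m, 5))) =?= W. Substituting into the earlier binding gives Y := node(tree(Z, Z), node(m, 5)).
Delete trivial equation 5 =?= 5.
Bind W := plus(node(tree(Z, Z), node(m, 5)), node(tree(Z, Z), node(m, 5))); substituting into the remaining equation gives: tree(tree(c, plus(node(tree(Z, Z), node(m, 5)), node(tree(Z, Z), node(m, 5)))), Z) =?= tree(tree(c, Y1), empty).
Decompose tree/2: tree(c, plus(node(tree(Z, Z), node(m, 5)), node(tree(Z, Z), node(m, 5)))) =?= tree(c, Y1),  Z =?= empty.
Decompose tree/2: c =?= c,  plus(node(tree(Z, Z), node(m, 5)), node(tree(Z, Z), node(m, 5))) =?= Y1.
Delete trivial equation c =?= c.
Bind Y1 := plus(node(tree(Z, Z), node(m, 5)), node(tree(Z, Z), node(m, 5))); no other remaining equation mentions Y1.
Bind Z := empty. Substituting into the earlier bindings gives Y := node(tree(empty, empty), node(m, 5)), X := node(tree(empty, empty), node(m, 5)), W := plus(node(tree(empty, empty), node(m, 5)), node(tree(empty, empty), node(m, 5))), Y1 := plus(node(tree(empty, empty), node(m, 5)), node(tree(empty, empty), node(m, 5))).
MGU = { Y -> node(tree(empty, empty), node(m, 5)), X -> node(tree(empty, empty), node(m, 5)), W -> plus(node(tree(empty, empty), node(m, 5)), node(tree(empty, empty), node(m, 5))), Y1 -> plus(node(tree(empty, empty), node(m, 5)), node(tree(empty, empty), node(m, 5))), Z -> empty }, so Y -> node(tree(empty, empty), node(m, 5)).

node(tree(empty, empty), node(m, 5))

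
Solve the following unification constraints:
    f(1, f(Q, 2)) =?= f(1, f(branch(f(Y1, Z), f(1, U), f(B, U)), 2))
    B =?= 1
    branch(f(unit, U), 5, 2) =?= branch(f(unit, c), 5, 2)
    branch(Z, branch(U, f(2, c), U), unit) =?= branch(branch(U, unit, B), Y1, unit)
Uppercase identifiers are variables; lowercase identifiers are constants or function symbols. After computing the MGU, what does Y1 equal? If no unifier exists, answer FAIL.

branch(c, f(2, c), c)

Decompose f/2: 1 =?= 1,  f(Q, 2) =?= f(branch(f(Y1, Z), f(1, U), f(B, U)), 2).
Delete trivial equation 1 =?= 1.
Decompose f/2: Q =?= branch(f(Y1, Z), f(1, U), f(B, U)),  2 =?= 2.
Bind Q := branch(f(Y1, Z), f(1, U), f(B, U)); no other remaining equation mentions Q.
Delete trivial equation 2 =?= 2.
Bind B := 1; substituting into the one remaining equation that mentions B gives: branch(Z, branch(U, f(2, c), U), unit) =?= branch(branch(U, unit, 1), Y1, unit). Substituting into the earlier binding gives Q := branch(f(Y1, Z), f(1, U), f(1, U)).
Decompose branch/3: f(unit, U) =?= f(unit, c),  5 =?= 5,  2 =?= 2.
Decompose f/2: unit =?= unit,  U =?= c.
Delete trivial equation unit =?= unit.
Bind U := c; substituting into the one remaining equation that mentions U gives: branch(Z, branch(c, f(2, c), c), unit) =?= branch(branch(c, unit, 1), Y1, unit). Substituting into the earlier binding gives Q := branch(f(Y1, Z), f(1, c), f(1, c)).
Delete trivial equation 5 =?= 5.
Delete trivial equation 2 =?= 2.
Decompose branch/3: Z =?= branch(c, unit, 1),  branch(c, f(2, c), c) =?= Y1,  unit =?= unit.
Bind Z := branch(c, unit, 1); no other remaining equation mentions Z. Substituting into the earlier binding gives Q := branch(f(Y1, branch(c, unit, 1)), f(1, c), f(1, c)).
Bind Y1 := branch(c, f(2, c), c); no other remaining equation mentions Y1. Substituting into the earlier binding gives Q := branch(f(branch(c, f(2, c), c), branch(c, unit, 1)), f(1, c), f(1, c)).
Delete trivial equation unit =?= unit.
MGU = { Q := branch(f(branch(c, f(2, c), c), branch(c, unit, 1)), f(1, c), f(1, c)), B := 1, U := c, Z := branch(c, unit, 1), Y1 := branch(c, f(2, c), c) }, so Y1 := branch(c, f(2, c), c).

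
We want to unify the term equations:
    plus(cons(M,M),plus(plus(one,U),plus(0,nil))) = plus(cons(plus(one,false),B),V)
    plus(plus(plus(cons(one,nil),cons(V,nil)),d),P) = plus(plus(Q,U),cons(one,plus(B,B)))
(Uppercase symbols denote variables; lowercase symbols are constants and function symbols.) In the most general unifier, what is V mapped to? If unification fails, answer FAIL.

Decompose plus/2: cons(M,M) = cons(plus(one,false),B),  plus(plus(one,U),plus(0,nil)) = V.
Decompose cons/2: M = plus(one,false),  M = B.
Bind M := plus(one,false); substituting into the one remaining equation that mentions M gives: plus(one,false) = B.
Bind B := plus(one,false); substituting into the one remaining equation that mentions B gives: plus(plus(plus(cons(one,nil),cons(V,nil)),d),P) = plus(plus(Q,U),cons(one,plus(plus(one,false),plus(one,false)))).
Bind V := plus(plus(one,U),plus(0,nil)); substituting into the remaining equation gives: plus(plus(plus(cons(one,nil),cons(plus(plus(one,U),plus(0,nil)),nil)),d),P) = plus(plus(Q,U),cons(one,plus(plus(one,false),plus(one,false)))).
Decompose plus/2: plus(plus(cons(one,nil),cons(plus(plus(one,U),plus(0,nil)),nil)),d) = plus(Q,U),  P = cons(one,plus(plus(one,false),plus(one,false))).
Decompose plus/2: plus(cons(one,nil),cons(plus(plus(one,U),plus(0,nil)),nil)) = Q,  d = U.
Bind Q := plus(cons(one,nil),cons(plus(plus(one,U),plus(0,nil)),nil)); no other remaining equation mentions Q.
Bind U := d; no other remaining equation mentions U. Substituting into the earlier bindings gives V := plus(plus(one,d),plus(0,nil)), Q := plus(cons(one,nil),cons(plus(plus(one,d),plus(0,nil)),nil)).
Bind P := cons(one,plus(plus(one,false),plus(one,false))).
MGU = { M -> plus(one,false), B -> plus(one,false), V -> plus(plus(one,d),plus(0,nil)), Q -> plus(cons(one,nil),cons(plus(plus(one,d),plus(0,nil)),nil)), U -> d, P -> cons(one,plus(plus(one,false),plus(one,false))) }, so V -> plus(plus(one,d),plus(0,nil)).

plus(plus(one,d),plus(0,nil))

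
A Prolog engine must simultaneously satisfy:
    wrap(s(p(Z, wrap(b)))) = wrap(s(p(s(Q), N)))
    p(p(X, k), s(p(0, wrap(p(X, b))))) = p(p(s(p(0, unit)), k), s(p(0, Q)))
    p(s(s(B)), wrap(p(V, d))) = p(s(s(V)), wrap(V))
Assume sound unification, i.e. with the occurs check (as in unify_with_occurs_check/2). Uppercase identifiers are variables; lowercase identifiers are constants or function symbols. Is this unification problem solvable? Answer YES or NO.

NO

Decompose wrap/1: s(p(Z, wrap(b))) = s(p(s(Q), N)).
Decompose s/1: p(Z, wrap(b)) = p(s(Q), N).
Decompose p/2: Z = s(Q),  wrap(b) = N.
Bind Z := s(Q); no other remaining equation mentions Z.
Bind N := wrap(b); no other remaining equation mentions N.
Decompose p/2: p(X, k) = p(s(p(0, unit)), k),  s(p(0, wrap(p(X, b)))) = s(p(0, Q)).
Decompose p/2: X = s(p(0, unit)),  k = k.
Bind X := s(p(0, unit)); substituting into the one remaining equation that mentions X gives: s(p(0, wrap(p(s(p(0, unit)), b)))) = s(p(0, Q)).
Delete trivial equation k = k.
Decompose s/1: p(0, wrap(p(s(p(0, unit)), b))) = p(0, Q).
Decompose p/2: 0 = 0,  wrap(p(s(p(0, unit)), b)) = Q.
Delete trivial equation 0 = 0.
Bind Q := wrap(p(s(p(0, unit)), b)); no other remaining equation mentions Q. Substituting into the earlier binding gives Z := s(wrap(p(s(p(0, unit)), b))).
Decompose p/2: s(s(B)) = s(s(V)),  wrap(p(V, d)) = wrap(V).
Decompose s/1: s(B) = s(V).
Decompose s/1: B = V.
Bind B := V; no other remaining equation mentions B.
Decompose wrap/1: p(V, d) = V.
Occurs check fails: V occurs in p(V, d); the equation V = p(V, d) has no finite solution.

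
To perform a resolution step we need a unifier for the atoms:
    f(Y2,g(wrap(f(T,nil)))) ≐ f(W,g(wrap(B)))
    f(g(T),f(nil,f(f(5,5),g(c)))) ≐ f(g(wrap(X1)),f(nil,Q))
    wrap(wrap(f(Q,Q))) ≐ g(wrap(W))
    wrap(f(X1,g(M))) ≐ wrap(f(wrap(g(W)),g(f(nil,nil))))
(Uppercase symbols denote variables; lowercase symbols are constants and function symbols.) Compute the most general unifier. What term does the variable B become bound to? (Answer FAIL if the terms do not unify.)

Decompose f/2: Y2 ≐ W,  g(wrap(f(T,nil))) ≐ g(wrap(B)).
Bind Y2 := W; no other remaining equation mentions Y2.
Decompose g/1: wrap(f(T,nil)) ≐ wrap(B).
Decompose wrap/1: f(T,nil) ≐ B.
Bind B := f(T,nil); no other remaining equation mentions B.
Decompose f/2: g(T) ≐ g(wrap(X1)),  f(nil,f(f(5,5),g(c))) ≐ f(nil,Q).
Decompose g/1: T ≐ wrap(X1).
Bind T := wrap(X1); no other remaining equation mentions T. Substituting into the earlier binding gives B := f(wrap(X1),nil).
Decompose f/2: nil ≐ nil,  f(f(5,5),g(c)) ≐ Q.
Delete trivial equation nil ≐ nil.
Bind Q := f(f(5,5),g(c)); substituting into the one remaining equation that mentions Q gives: wrap(wrap(f(f(f(5,5),g(c)),f(f(5,5),g(c))))) ≐ g(wrap(W)).
Clash: head symbols differ (wrap/1 vs g/1); no unifier exists.

FAIL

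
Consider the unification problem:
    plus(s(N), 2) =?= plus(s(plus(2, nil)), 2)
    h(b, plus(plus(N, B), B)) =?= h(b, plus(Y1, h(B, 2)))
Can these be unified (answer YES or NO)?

Decompose plus/2: s(N) =?= s(plus(2, nil)),  2 =?= 2.
Decompose s/1: N =?= plus(2, nil).
Bind N := plus(2, nil); substituting into the one remaining equation that mentions N gives: h(b, plus(plus(plus(2, nil), B), B)) =?= h(b, plus(Y1, h(B, 2))).
Delete trivial equation 2 =?= 2.
Decompose h/2: b =?= b,  plus(plus(plus(2, nil), B), B) =?= plus(Y1, h(B, 2)).
Delete trivial equation b =?= b.
Decompose plus/2: plus(plus(2, nil), B) =?= Y1,  B =?= h(B, 2).
Bind Y1 := plus(plus(2, nil), B); no other remaining equation mentions Y1.
Occurs check fails: B occurs in h(B, 2); the equation B =?= h(B, 2) has no finite solution.

NO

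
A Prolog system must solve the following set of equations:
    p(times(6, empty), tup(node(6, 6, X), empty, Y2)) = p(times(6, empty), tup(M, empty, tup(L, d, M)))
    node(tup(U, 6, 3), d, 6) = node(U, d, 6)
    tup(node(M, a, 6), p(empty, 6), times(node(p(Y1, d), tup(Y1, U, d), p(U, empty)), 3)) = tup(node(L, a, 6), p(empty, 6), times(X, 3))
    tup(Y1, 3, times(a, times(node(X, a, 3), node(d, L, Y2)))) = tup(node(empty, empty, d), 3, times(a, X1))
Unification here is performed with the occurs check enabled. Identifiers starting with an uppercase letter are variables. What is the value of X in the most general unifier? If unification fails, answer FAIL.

Decompose p/2: times(6, empty) = times(6, empty),  tup(node(6, 6, X), empty, Y2) = tup(M, empty, tup(L, d, M)).
Delete trivial equation times(6, empty) = times(6, empty).
Decompose tup/3: node(6, 6, X) = M,  empty = empty,  Y2 = tup(L, d, M).
Bind M := node(6, 6, X); substituting into the 2 remaining equations that mention M gives: Y2 = tup(L, d, node(6, 6, X)),  tup(node(node(6, 6, X), a, 6), p(empty, 6), times(node(p(Y1, d), tup(Y1, U, d), p(U, empty)), 3)) = tup(node(L, a, 6), p(empty, 6), times(X, 3)).
Delete trivial equation empty = empty.
Bind Y2 := tup(L, d, node(6, 6, X)); substituting into the one remaining equation that mentions Y2 gives: tup(Y1, 3, times(a, times(node(X, a, 3), node(d, L, tup(L, d, node(6, 6, X)))))) = tup(node(empty, empty, d), 3, times(a, X1)).
Decompose node/3: tup(U, 6, 3) = U,  d = d,  6 = 6.
Occurs check fails: U occurs in tup(U, 6, 3); the equation U = tup(U, 6, 3) has no finite solution.

FAIL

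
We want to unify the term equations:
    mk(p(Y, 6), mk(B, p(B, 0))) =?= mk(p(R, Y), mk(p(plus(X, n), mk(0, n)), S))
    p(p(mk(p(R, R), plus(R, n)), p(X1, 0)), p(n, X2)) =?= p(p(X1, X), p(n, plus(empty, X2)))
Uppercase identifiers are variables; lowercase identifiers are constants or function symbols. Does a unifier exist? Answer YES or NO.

NO

Decompose mk/2: p(Y, 6) =?= p(R, Y),  mk(B, p(B, 0)) =?= mk(p(plus(X, n), mk(0, n)), S).
Decompose p/2: Y =?= R,  6 =?= Y.
Bind Y := R; substituting into the one remaining equation that mentions Y gives: 6 =?= R.
Bind R := 6; substituting into the one remaining equation that mentions R gives: p(p(mk(p(6, 6), plus(6, n)), p(X1, 0)), p(n, X2)) =?= p(p(X1, X), p(n, plus(empty, X2))). Substituting into the earlier binding gives Y := 6.
Decompose mk/2: B =?= p(plus(X, n), mk(0, n)),  p(B, 0) =?= S.
Bind B := p(plus(X, n), mk(0, n)); substituting into the one remaining equation that mentions B gives: p(p(plus(X, n), mk(0, n)), 0) =?= S.
Bind S := p(p(plus(X, n), mk(0, n)), 0); no other remaining equation mentions S.
Decompose p/2: p(mk(p(6, 6), plus(6, n)), p(X1, 0)) =?= p(X1, X),  p(n, X2) =?= p(n, plus(empty, X2)).
Decompose p/2: mk(p(6, 6), plus(6, n)) =?= X1,  p(X1, 0) =?= X.
Bind X1 := mk(p(6, 6), plus(6, n)); substituting into the one remaining equation that mentions X1 gives: p(mk(p(6, 6), plus(6, n)), 0) =?= X.
Bind X := p(mk(p(6, 6), plus(6, n)), 0); no other remaining equation mentions X. Substituting into the earlier bindings gives B := p(plus(p(mk(p(6, 6), plus(6, n)), 0), n), mk(0, n)), S := p(p(plus(p(mk(p(6, 6), plus(6, n)), 0), n), mk(0, n)), 0).
Decompose p/2: n =?= n,  X2 =?= plus(empty, X2).
Delete trivial equation n =?= n.
Occurs check fails: X2 occurs in plus(empty, X2); the equation X2 =?= plus(empty, X2) has no finite solution.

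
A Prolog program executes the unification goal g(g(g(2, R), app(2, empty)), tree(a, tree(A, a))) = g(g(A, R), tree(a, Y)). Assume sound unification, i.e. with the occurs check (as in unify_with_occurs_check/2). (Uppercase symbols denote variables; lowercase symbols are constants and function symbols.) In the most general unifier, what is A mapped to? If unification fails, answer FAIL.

Decompose g/2: g(g(2, R), app(2, empty)) = g(A, R),  tree(a, tree(A, a)) = tree(a, Y).
Decompose g/2: g(2, R) = A,  app(2, empty) = R.
Bind A := g(2, R); substituting into the one remaining equation that mentions A gives: tree(a, tree(g(2, R), a)) = tree(a, Y).
Bind R := app(2, empty); substituting into the remaining equation gives: tree(a, tree(g(2, app(2, empty)), a)) = tree(a, Y). Substituting into the earlier binding gives A := g(2, app(2, empty)).
Decompose tree/2: a = a,  tree(g(2, app(2, empty)), a) = Y.
Delete trivial equation a = a.
Bind Y := tree(g(2, app(2, empty)), a).
MGU = { A -> g(2, app(2, empty)), R -> app(2, empty), Y -> tree(g(2, app(2, empty)), a) }, so A -> g(2, app(2, empty)).

g(2, app(2, empty))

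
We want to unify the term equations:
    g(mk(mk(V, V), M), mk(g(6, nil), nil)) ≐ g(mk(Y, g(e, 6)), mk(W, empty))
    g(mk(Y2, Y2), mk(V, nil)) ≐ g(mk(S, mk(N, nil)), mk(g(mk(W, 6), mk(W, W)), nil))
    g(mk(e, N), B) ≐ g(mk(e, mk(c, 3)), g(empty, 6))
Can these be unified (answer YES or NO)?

NO

Decompose g/2: mk(mk(V, V), M) ≐ mk(Y, g(e, 6)),  mk(g(6, nil), nil) ≐ mk(W, empty).
Decompose mk/2: mk(V, V) ≐ Y,  M ≐ g(e, 6).
Bind Y := mk(V, V); no other remaining equation mentions Y.
Bind M := g(e, 6); no other remaining equation mentions M.
Decompose mk/2: g(6, nil) ≐ W,  nil ≐ empty.
Bind W := g(6, nil); substituting into the one remaining equation that mentions W gives: g(mk(Y2, Y2), mk(V, nil)) ≐ g(mk(S, mk(N, nil)), mk(g(mk(g(6, nil), 6), mk(g(6, nil), g(6, nil))), nil)).
Clash: constants nil and empty differ; no unifier exists.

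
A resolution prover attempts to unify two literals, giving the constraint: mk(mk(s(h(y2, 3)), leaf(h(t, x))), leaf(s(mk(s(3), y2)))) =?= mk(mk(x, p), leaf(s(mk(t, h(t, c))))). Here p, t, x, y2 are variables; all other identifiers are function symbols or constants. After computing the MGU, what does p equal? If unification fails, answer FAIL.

leaf(h(s(3), s(h(h(s(3), c), 3))))

Decompose mk/2: mk(s(h(y2, 3)), leaf(h(t, x))) =?= mk(x, p),  leaf(s(mk(s(3), y2))) =?= leaf(s(mk(t, h(t, c)))).
Decompose mk/2: s(h(y2, 3)) =?= x,  leaf(h(t, x)) =?= p.
Bind x := s(h(y2, 3)); substituting into the one remaining equation that mentions x gives: leaf(h(t, s(h(y2, 3)))) =?= p.
Bind p := leaf(h(t, s(h(y2, 3)))); no other remaining equation mentions p.
Decompose leaf/1: s(mk(s(3), y2)) =?= s(mk(t, h(t, c))).
Decompose s/1: mk(s(3), y2) =?= mk(t, h(t, c)).
Decompose mk/2: s(3) =?= t,  y2 =?= h(t, c).
Bind t := s(3); substituting into the remaining equation gives: y2 =?= h(s(3), c). Substituting into the earlier binding gives p := leaf(h(s(3), s(h(y2, 3)))).
Bind y2 := h(s(3), c). Substituting into the earlier bindings gives x := s(h(h(s(3), c), 3)), p := leaf(h(s(3), s(h(h(s(3), c), 3)))).
MGU = { x ↦ s(h(h(s(3), c), 3)), p ↦ leaf(h(s(3), s(h(h(s(3), c), 3)))), t ↦ s(3), y2 ↦ h(s(3), c) }, so p ↦ leaf(h(s(3), s(h(h(s(3), c), 3)))).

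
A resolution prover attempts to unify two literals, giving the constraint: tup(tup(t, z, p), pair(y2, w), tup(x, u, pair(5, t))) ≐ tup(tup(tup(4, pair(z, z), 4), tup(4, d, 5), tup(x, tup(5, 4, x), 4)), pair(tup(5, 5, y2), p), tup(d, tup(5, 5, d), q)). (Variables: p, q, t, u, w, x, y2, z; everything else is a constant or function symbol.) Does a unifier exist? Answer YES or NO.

Decompose tup/3: tup(t, z, p) ≐ tup(tup(4, pair(z, z), 4), tup(4, d, 5), tup(x, tup(5, 4, x), 4)),  pair(y2, w) ≐ pair(tup(5, 5, y2), p),  tup(x, u, pair(5, t)) ≐ tup(d, tup(5, 5, d), q).
Decompose tup/3: t ≐ tup(4, pair(z, z), 4),  z ≐ tup(4, d, 5),  p ≐ tup(x, tup(5, 4, x), 4).
Bind t := tup(4, pair(z, z), 4); substituting into the one remaining equation that mentions t gives: tup(x, u, pair(5, tup(4, pair(z, z), 4))) ≐ tup(d, tup(5, 5, d), q).
Bind z := tup(4, d, 5); substituting into the one remaining equation that mentions z gives: tup(x, u, pair(5, tup(4, pair(tup(4, d, 5), tup(4, d, 5)), 4))) ≐ tup(d, tup(5, 5, d), q). Substituting into the earlier binding gives t := tup(4, pair(tup(4, d, 5), tup(4, d, 5)), 4).
Bind p := tup(x, tup(5, 4, x), 4); substituting into the one remaining equation that mentions p gives: pair(y2, w) ≐ pair(tup(5, 5, y2), tup(x, tup(5, 4, x), 4)).
Decompose pair/2: y2 ≐ tup(5, 5, y2),  w ≐ tup(x, tup(5, 4, x), 4).
Occurs check fails: y2 occurs in tup(5, 5, y2); the equation y2 ≐ tup(5, 5, y2) has no finite solution.

NO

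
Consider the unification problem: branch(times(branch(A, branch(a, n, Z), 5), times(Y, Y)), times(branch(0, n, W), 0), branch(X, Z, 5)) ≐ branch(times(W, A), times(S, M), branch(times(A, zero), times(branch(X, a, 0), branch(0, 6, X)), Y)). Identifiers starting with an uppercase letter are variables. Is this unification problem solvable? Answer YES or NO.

YES

Decompose branch/3: times(branch(A, branch(a, n, Z), 5), times(Y, Y)) ≐ times(W, A),  times(branch(0, n, W), 0) ≐ times(S, M),  branch(X, Z, 5) ≐ branch(times(A, zero), times(branch(X, a, 0), branch(0, 6, X)), Y).
Decompose times/2: branch(A, branch(a, n, Z), 5) ≐ W,  times(Y, Y) ≐ A.
Bind W := branch(A, branch(a, n, Z), 5); substituting into the one remaining equation that mentions W gives: times(branch(0, n, branch(A, branch(a, n, Z), 5)), 0) ≐ times(S, M).
Bind A := times(Y, Y); substituting into the remaining equations gives: times(branch(0, n, branch(times(Y, Y), branch(a, n, Z), 5)), 0) ≐ times(S, M),  branch(X, Z, 5) ≐ branch(times(times(Y, Y), zero), times(branch(X, a, 0), branch(0, 6, X)), Y). Substituting into the earlier binding gives W := branch(times(Y, Y), branch(a, n, Z), 5).
Decompose times/2: branch(0, n, branch(times(Y, Y), branch(a, n, Z), 5)) ≐ S,  0 ≐ M.
Bind S := branch(0, n, branch(times(Y, Y), branch(a, n, Z), 5)); no other remaining equation mentions S.
Bind M := 0; no other remaining equation mentions M.
Decompose branch/3: X ≐ times(times(Y, Y), zero),  Z ≐ times(branch(X, a, 0), branch(0, 6, X)),  5 ≐ Y.
Bind X := times(times(Y, Y), zero); substituting into the one remaining equation that mentions X gives: Z ≐ times(branch(times(times(Y, Y), zero), a, 0), branch(0, 6, times(times(Y, Y), zero))).
Bind Z := times(branch(times(times(Y, Y), zero), a, 0), branch(0, 6, times(times(Y, Y), zero))); no other remaining equation mentions Z. Substituting into the earlier bindings gives W := branch(times(Y, Y), branch(a, n, times(branch(times(times(Y, Y), zero), a, 0), branch(0, 6, times(times(Y, Y), zero)))), 5), S := branch(0, n, branch(times(Y, Y), branch(a, n, times(branch(times(times(Y, Y), zero), a, 0), branch(0, 6, times(times(Y, Y), zero)))), 5)).
Bind Y := 5. Substituting into the earlier bindings gives W := branch(times(5, 5), branch(a, n, times(branch(times(times(5, 5), zero), a, 0), branch(0, 6, times(times(5, 5), zero)))), 5), A := times(5, 5), S := branch(0, n, branch(times(5, 5), branch(a, n, times(branch(times(times(5, 5), zero), a, 0), branch(0, 6, times(times(5, 5), zero)))), 5)), X := times(times(5, 5), zero), Z := times(branch(times(times(5, 5), zero), a, 0), branch(0, 6, times(times(5, 5), zero))).
No equations remain and no clash or occurs-check failure arose, so a unifier exists.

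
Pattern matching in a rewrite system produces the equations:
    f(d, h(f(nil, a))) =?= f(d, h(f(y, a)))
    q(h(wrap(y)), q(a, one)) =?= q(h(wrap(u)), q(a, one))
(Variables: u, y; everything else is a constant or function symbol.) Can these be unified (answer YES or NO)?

YES

Decompose f/2: d =?= d,  h(f(nil, a)) =?= h(f(y, a)).
Delete trivial equation d =?= d.
Decompose h/1: f(nil, a) =?= f(y, a).
Decompose f/2: nil =?= y,  a =?= a.
Bind y := nil; substituting into the one remaining equation that mentions y gives: q(h(wrap(nil)), q(a, one)) =?= q(h(wrap(u)), q(a, one)).
Delete trivial equation a =?= a.
Decompose q/2: h(wrap(nil)) =?= h(wrap(u)),  q(a, one) =?= q(a, one).
Decompose h/1: wrap(nil) =?= wrap(u).
Decompose wrap/1: nil =?= u.
Bind u := nil; no other remaining equation mentions u.
Delete trivial equation q(a, one) =?= q(a, one).
No equations remain and no clash or occurs-check failure arose, so a unifier exists.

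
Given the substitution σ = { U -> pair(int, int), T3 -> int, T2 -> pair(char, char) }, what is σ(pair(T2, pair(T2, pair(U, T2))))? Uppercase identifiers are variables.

pair(pair(char, char), pair(pair(char, char), pair(pair(int, int), pair(char, char))))

Replace each occurrence of U with pair(int, int).
Replace each occurrence of T2 with pair(char, char).
Result: pair(pair(char, char), pair(pair(char, char), pair(pair(int, int), pair(char, char)))).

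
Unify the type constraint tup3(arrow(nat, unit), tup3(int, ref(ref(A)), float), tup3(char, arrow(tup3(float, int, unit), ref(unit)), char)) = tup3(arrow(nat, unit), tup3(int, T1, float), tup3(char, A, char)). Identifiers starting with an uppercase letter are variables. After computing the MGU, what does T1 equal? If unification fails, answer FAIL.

ref(ref(arrow(tup3(float, int, unit), ref(unit))))

Decompose tup3/3: arrow(nat, unit) = arrow(nat, unit),  tup3(int, ref(ref(A)), float) = tup3(int, T1, float),  tup3(char, arrow(tup3(float, int, unit), ref(unit)), char) = tup3(char, A, char).
Delete trivial equation arrow(nat, unit) = arrow(nat, unit).
Decompose tup3/3: int = int,  ref(ref(A)) = T1,  float = float.
Delete trivial equation int = int.
Bind T1 := ref(ref(A)); no other remaining equation mentions T1.
Delete trivial equation float = float.
Decompose tup3/3: char = char,  arrow(tup3(float, int, unit), ref(unit)) = A,  char = char.
Delete trivial equation char = char.
Bind A := arrow(tup3(float, int, unit), ref(unit)); no other remaining equation mentions A. Substituting into the earlier binding gives T1 := ref(ref(arrow(tup3(float, int, unit), ref(unit)))).
Delete trivial equation char = char.
MGU = { T1 ↦ ref(ref(arrow(tup3(float, int, unit), ref(unit)))), A ↦ arrow(tup3(float, int, unit), ref(unit)) }, so T1 ↦ ref(ref(arrow(tup3(float, int, unit), ref(unit)))).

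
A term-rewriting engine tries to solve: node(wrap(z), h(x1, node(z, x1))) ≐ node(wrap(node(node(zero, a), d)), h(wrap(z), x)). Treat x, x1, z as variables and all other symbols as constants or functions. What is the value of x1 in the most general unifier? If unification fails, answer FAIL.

wrap(node(node(zero, a), d))

Decompose node/2: wrap(z) ≐ wrap(node(node(zero, a), d)),  h(x1, node(z, x1)) ≐ h(wrap(z), x).
Decompose wrap/1: z ≐ node(node(zero, a), d).
Bind z := node(node(zero, a), d); substituting into the remaining equation gives: h(x1, node(node(node(zero, a), d), x1)) ≐ h(wrap(node(node(zero, a), d)), x).
Decompose h/2: x1 ≐ wrap(node(node(zero, a), d)),  node(node(node(zero, a), d), x1) ≐ x.
Bind x1 := wrap(node(node(zero, a), d)); substituting into the remaining equation gives: node(node(node(zero, a), d), wrap(node(node(zero, a), d))) ≐ x.
Bind x := node(node(node(zero, a), d), wrap(node(node(zero, a), d))).
MGU = { z -> node(node(zero, a), d), x1 -> wrap(node(node(zero, a), d)), x -> node(node(node(zero, a), d), wrap(node(node(zero, a), d))) }, so x1 -> wrap(node(node(zero, a), d)).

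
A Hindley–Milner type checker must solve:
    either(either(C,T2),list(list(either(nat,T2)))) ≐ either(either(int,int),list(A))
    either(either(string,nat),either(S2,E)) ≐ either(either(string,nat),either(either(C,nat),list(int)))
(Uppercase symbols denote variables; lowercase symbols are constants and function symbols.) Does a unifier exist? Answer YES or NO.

YES

Decompose either/2: either(C,T2) ≐ either(int,int),  list(list(either(nat,T2))) ≐ list(A).
Decompose either/2: C ≐ int,  T2 ≐ int.
Bind C := int; substituting into the one remaining equation that mentions C gives: either(either(string,nat),either(S2,E)) ≐ either(either(string,nat),either(either(int,nat),list(int))).
Bind T2 := int; substituting into the one remaining equation that mentions T2 gives: list(list(either(nat,int))) ≐ list(A).
Decompose list/1: list(either(nat,int)) ≐ A.
Bind A := list(either(nat,int)); no other remaining equation mentions A.
Decompose either/2: either(string,nat) ≐ either(string,nat),  either(S2,E) ≐ either(either(int,nat),list(int)).
Delete trivial equation either(string,nat) ≐ either(string,nat).
Decompose either/2: S2 ≐ either(int,nat),  E ≐ list(int).
Bind S2 := either(int,nat); no other remaining equation mentions S2.
Bind E := list(int).
No equations remain and no clash or occurs-check failure arose, so a unifier exists.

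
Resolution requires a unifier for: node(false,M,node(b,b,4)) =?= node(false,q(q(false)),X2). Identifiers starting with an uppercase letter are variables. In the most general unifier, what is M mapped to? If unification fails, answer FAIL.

Decompose node/3: false =?= false,  M =?= q(q(false)),  node(b,b,4) =?= X2.
Delete trivial equation false =?= false.
Bind M := q(q(false)); no other remaining equation mentions M.
Bind X2 := node(b,b,4).
MGU = { M ↦ q(q(false)), X2 ↦ node(b,b,4) }, so M ↦ q(q(false)).

q(q(false))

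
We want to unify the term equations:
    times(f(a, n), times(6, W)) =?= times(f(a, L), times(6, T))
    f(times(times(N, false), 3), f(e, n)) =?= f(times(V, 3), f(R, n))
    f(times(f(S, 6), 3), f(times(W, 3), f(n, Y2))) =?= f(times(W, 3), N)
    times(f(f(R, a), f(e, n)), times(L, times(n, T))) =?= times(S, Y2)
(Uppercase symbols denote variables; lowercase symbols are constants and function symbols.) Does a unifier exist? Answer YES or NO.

Decompose times/2: f(a, n) =?= f(a, L),  times(6, W) =?= times(6, T).
Decompose f/2: a =?= a,  n =?= L.
Delete trivial equation a =?= a.
Bind L := n; substituting into the one remaining equation that mentions L gives: times(f(f(R, a), f(e, n)), times(n, times(n, T))) =?= times(S, Y2).
Decompose times/2: 6 =?= 6,  W =?= T.
Delete trivial equation 6 =?= 6.
Bind W := T; substituting into the one remaining equation that mentions W gives: f(times(f(S, 6), 3), f(times(T, 3), f(n, Y2))) =?= f(times(T, 3), N).
Decompose f/2: times(times(N, false), 3) =?= times(V, 3),  f(e, n) =?= f(R, n).
Decompose times/2: times(N, false) =?= V,  3 =?= 3.
Bind V := times(N, false); no other remaining equation mentions V.
Delete trivial equation 3 =?= 3.
Decompose f/2: e =?= R,  n =?= n.
Bind R := e; substituting into the one remaining equation that mentions R gives: times(f(f(e, a), f(e, n)), times(n, times(n, T))) =?= times(S, Y2).
Delete trivial equation n =?= n.
Decompose f/2: times(f(S, 6), 3) =?= times(T, 3),  f(times(T, 3), f(n, Y2)) =?= N.
Decompose times/2: f(S, 6) =?= T,  3 =?= 3.
Bind T := f(S, 6); substituting into the 2 remaining equations that mention T gives: f(times(f(S, 6), 3), f(n, Y2)) =?= N,  times(f(f(e, a), f(e, n)), times(n, times(n, f(S, 6)))) =?= times(S, Y2). Substituting into the earlier binding gives W := f(S, 6).
Delete trivial equation 3 =?= 3.
Bind N := f(times(f(S, 6), 3), f(n, Y2)); no other remaining equation mentions N. Substituting into the earlier binding gives V := times(f(times(f(S, 6), 3), f(n, Y2)), false).
Decompose times/2: f(f(e, a), f(e, n)) =?= S,  times(n, times(n, f(S, 6))) =?= Y2.
Bind S := f(f(e, a), f(e, n)); substituting into the remaining equation gives: times(n, times(n, f(f(f(e, a), f(e, n)), 6))) =?= Y2. Substituting into the earlier bindings gives W := f(f(f(e, a), f(e, n)), 6), V := times(f(times(f(f(f(e, a), f(e, n)), 6), 3), f(n, Y2)), false), T := f(f(f(e, a), f(e, n)), 6), N := f(times(f(f(f(e, a), f(e, n)), 6), 3), f(n, Y2)).
Bind Y2 := times(n, times(n, f(f(f(e, a), f(e, n)), 6))). Substituting into the earlier bindings gives V := times(f(times(f(f(f(e, a), f(e, n)), 6), 3), f(n, times(n, times(n, f(f(f(e, a), f(e, n)), 6))))), false), N := f(times(f(f(f(e, a), f(e, n)), 6), 3), f(n, times(n, times(n, f(f(f(e, a), f(e, n)), 6))))).
No equations remain and no clash or occurs-check failure arose, so a unifier exists.

YES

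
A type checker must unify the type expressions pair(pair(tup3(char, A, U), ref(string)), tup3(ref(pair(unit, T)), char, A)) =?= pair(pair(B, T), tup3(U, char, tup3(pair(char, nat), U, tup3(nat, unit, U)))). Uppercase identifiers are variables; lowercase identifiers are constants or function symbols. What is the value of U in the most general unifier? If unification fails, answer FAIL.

Decompose pair/2: pair(tup3(char, A, U), ref(string)) =?= pair(B, T),  tup3(ref(pair(unit, T)), char, A) =?= tup3(U, char, tup3(pair(char, nat), U, tup3(nat, unit, U))).
Decompose pair/2: tup3(char, A, U) =?= B,  ref(string) =?= T.
Bind B := tup3(char, A, U); no other remaining equation mentions B.
Bind T := ref(string); substituting into the remaining equation gives: tup3(ref(pair(unit, ref(string))), char, A) =?= tup3(U, char, tup3(pair(char, nat), U, tup3(nat, unit, U))).
Decompose tup3/3: ref(pair(unit, ref(string))) =?= U,  char =?= char,  A =?= tup3(pair(char, nat), U, tup3(nat, unit, U)).
Bind U := ref(pair(unit, ref(string))); substituting into the one remaining equation that mentions U gives: A =?= tup3(pair(char, nat), ref(pair(unit, ref(string))), tup3(nat, unit, ref(pair(unit, ref(string))))). Substituting into the earlier binding gives B := tup3(char, A, ref(pair(unit, ref(string)))).
Delete trivial equation char =?= char.
Bind A := tup3(pair(char, nat), ref(pair(unit, ref(string))), tup3(nat, unit, ref(pair(unit, ref(string))))). Substituting into the earlier binding gives B := tup3(char, tup3(pair(char, nat), ref(pair(unit, ref(string))), tup3(nat, unit, ref(pair(unit, ref(string))))), ref(pair(unit, ref(string)))).
MGU = { B ↦ tup3(char, tup3(pair(char, nat), ref(pair(unit, ref(string))), tup3(nat, unit, ref(pair(unit, ref(string))))), ref(pair(unit, ref(string)))), T ↦ ref(string), U ↦ ref(pair(unit, ref(string))), A ↦ tup3(pair(char, nat), ref(pair(unit, ref(string))), tup3(nat, unit, ref(pair(unit, ref(string))))) }, so U ↦ ref(pair(unit, ref(string))).

ref(pair(unit, ref(string)))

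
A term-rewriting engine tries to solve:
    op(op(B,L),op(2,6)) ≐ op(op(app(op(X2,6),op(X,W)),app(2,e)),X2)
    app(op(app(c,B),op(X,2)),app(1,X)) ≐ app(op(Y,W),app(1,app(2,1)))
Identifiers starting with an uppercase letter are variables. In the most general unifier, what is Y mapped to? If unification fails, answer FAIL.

Decompose op/2: op(B,L) ≐ op(app(op(X2,6),op(X,W)),app(2,e)),  op(2,6) ≐ X2.
Decompose op/2: B ≐ app(op(X2,6),op(X,W)),  L ≐ app(2,e).
Bind B := app(op(X2,6),op(X,W)); substituting into the one remaining equation that mentions B gives: app(op(app(c,app(op(X2,6),op(X,W))),op(X,2)),app(1,X)) ≐ app(op(Y,W),app(1,app(2,1))).
Bind L := app(2,e); no other remaining equation mentions L.
Bind X2 := op(2,6); substituting into the remaining equation gives: app(op(app(c,app(op(op(2,6),6),op(X,W))),op(X,2)),app(1,X)) ≐ app(op(Y,W),app(1,app(2,1))). Substituting into the earlier binding gives B := app(op(op(2,6),6),op(X,W)).
Decompose app/2: op(app(c,app(op(op(2,6),6),op(X,W))),op(X,2)) ≐ op(Y,W),  app(1,X) ≐ app(1,app(2,1)).
Decompose op/2: app(c,app(op(op(2,6),6),op(X,W))) ≐ Y,  op(X,2) ≐ W.
Bind Y := app(c,app(op(op(2,6),6),op(X,W))); no other remaining equation mentions Y.
Bind W := op(X,2); no other remaining equation mentions W. Substituting into the earlier bindings gives B := app(op(op(2,6),6),op(X,op(X,2))), Y := app(c,app(op(op(2,6),6),op(X,op(X,2)))).
Decompose app/2: 1 ≐ 1,  X ≐ app(2,1).
Delete trivial equation 1 ≐ 1.
Bind X := app(2,1). Substituting into the earlier bindings gives B := app(op(op(2,6),6),op(app(2,1),op(app(2,1),2))), Y := app(c,app(op(op(2,6),6),op(app(2,1),op(app(2,1),2)))), W := op(app(2,1),2).
MGU = { B ↦ app(op(op(2,6),6),op(app(2,1),op(app(2,1),2))), L ↦ app(2,e), X2 ↦ op(2,6), Y ↦ app(c,app(op(op(2,6),6),op(app(2,1),op(app(2,1),2)))), W ↦ op(app(2,1),2), X ↦ app(2,1) }, so Y ↦ app(c,app(op(op(2,6),6),op(app(2,1),op(app(2,1),2)))).

app(c,app(op(op(2,6),6),op(app(2,1),op(app(2,1),2))))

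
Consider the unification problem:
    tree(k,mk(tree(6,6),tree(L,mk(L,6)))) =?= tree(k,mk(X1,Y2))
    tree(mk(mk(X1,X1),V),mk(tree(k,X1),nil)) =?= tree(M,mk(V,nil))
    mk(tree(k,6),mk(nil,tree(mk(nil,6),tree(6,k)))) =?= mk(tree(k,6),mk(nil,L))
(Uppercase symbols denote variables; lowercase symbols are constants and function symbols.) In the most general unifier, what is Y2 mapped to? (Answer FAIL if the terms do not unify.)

Decompose tree/2: k =?= k,  mk(tree(6,6),tree(L,mk(L,6))) =?= mk(X1,Y2).
Delete trivial equation k =?= k.
Decompose mk/2: tree(6,6) =?= X1,  tree(L,mk(L,6)) =?= Y2.
Bind X1 := tree(6,6); substituting into the one remaining equation that mentions X1 gives: tree(mk(mk(tree(6,6),tree(6,6)),V),mk(tree(k,tree(6,6)),nil)) =?= tree(M,mk(V,nil)).
Bind Y2 := tree(L,mk(L,6)); no other remaining equation mentions Y2.
Decompose tree/2: mk(mk(tree(6,6),tree(6,6)),V) =?= M,  mk(tree(k,tree(6,6)),nil) =?= mk(V,nil).
Bind M := mk(mk(tree(6,6),tree(6,6)),V); no other remaining equation mentions M.
Decompose mk/2: tree(k,tree(6,6)) =?= V,  nil =?= nil.
Bind V := tree(k,tree(6,6)); no other remaining equation mentions V. Substituting into the earlier binding gives M := mk(mk(tree(6,6),tree(6,6)),tree(k,tree(6,6))).
Delete trivial equation nil =?= nil.
Decompose mk/2: tree(k,6) =?= tree(k,6),  mk(nil,tree(mk(nil,6),tree(6,k))) =?= mk(nil,L).
Delete trivial equation tree(k,6) =?= tree(k,6).
Decompose mk/2: nil =?= nil,  tree(mk(nil,6),tree(6,k)) =?= L.
Delete trivial equation nil =?= nil.
Bind L := tree(mk(nil,6),tree(6,k)). Substituting into the earlier binding gives Y2 := tree(tree(mk(nil,6),tree(6,k)),mk(tree(mk(nil,6),tree(6,k)),6)).
MGU = { X1 ↦ tree(6,6), Y2 ↦ tree(tree(mk(nil,6),tree(6,k)),mk(tree(mk(nil,6),tree(6,k)),6)), M ↦ mk(mk(tree(6,6),tree(6,6)),tree(k,tree(6,6))), V ↦ tree(k,tree(6,6)), L ↦ tree(mk(nil,6),tree(6,k)) }, so Y2 ↦ tree(tree(mk(nil,6),tree(6,k)),mk(tree(mk(nil,6),tree(6,k)),6)).

tree(tree(mk(nil,6),tree(6,k)),mk(tree(mk(nil,6),tree(6,k)),6))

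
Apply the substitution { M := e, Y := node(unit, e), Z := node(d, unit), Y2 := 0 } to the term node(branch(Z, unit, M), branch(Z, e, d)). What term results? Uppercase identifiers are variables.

Replace each occurrence of M with e.
Replace each occurrence of Z with node(d, unit).
Result: node(branch(node(d, unit), unit, e), branch(node(d, unit), e, d)).

node(branch(node(d, unit), unit, e), branch(node(d, unit), e, d))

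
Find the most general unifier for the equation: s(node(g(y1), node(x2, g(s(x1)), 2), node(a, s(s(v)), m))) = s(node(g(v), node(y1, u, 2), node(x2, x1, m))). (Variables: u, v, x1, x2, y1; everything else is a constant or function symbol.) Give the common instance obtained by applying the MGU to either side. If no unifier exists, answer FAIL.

s(node(g(a), node(a, g(s(s(s(a)))), 2), node(a, s(s(a)), m)))

Decompose s/1: node(g(y1), node(x2, g(s(x1)), 2), node(a, s(s(v)), m)) = node(g(v), node(y1, u, 2), node(x2, x1, m)).
Decompose node/3: g(y1) = g(v),  node(x2, g(s(x1)), 2) = node(y1, u, 2),  node(a, s(s(v)), m) = node(x2, x1, m).
Decompose g/1: y1 = v.
Bind y1 := v; substituting into the one remaining equation that mentions y1 gives: node(x2, g(s(x1)), 2) = node(v, u, 2).
Decompose node/3: x2 = v,  g(s(x1)) = u,  2 = 2.
Bind x2 := v; substituting into the one remaining equation that mentions x2 gives: node(a, s(s(v)), m) = node(v, x1, m).
Bind u := g(s(x1)); no other remaining equation mentions u.
Delete trivial equation 2 = 2.
Decompose node/3: a = v,  s(s(v)) = x1,  m = m.
Bind v := a; substituting into the one remaining equation that mentions v gives: s(s(a)) = x1. Substituting into the earlier bindings gives y1 := a, x2 := a.
Bind x1 := s(s(a)); no other remaining equation mentions x1. Substituting into the earlier binding gives u := g(s(s(s(a)))).
Delete trivial equation m = m.
Applying the MGU to either side gives s(node(g(a), node(a, g(s(s(s(a)))), 2), node(a, s(s(a)), m))).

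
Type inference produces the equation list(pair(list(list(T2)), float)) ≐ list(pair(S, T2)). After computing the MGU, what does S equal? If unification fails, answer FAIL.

list(list(float))

Decompose list/1: pair(list(list(T2)), float) ≐ pair(S, T2).
Decompose pair/2: list(list(T2)) ≐ S,  float ≐ T2.
Bind S := list(list(T2)); no other remaining equation mentions S.
Bind T2 := float. Substituting into the earlier binding gives S := list(list(float)).
MGU = { S := list(list(float)), T2 := float }, so S := list(list(float)).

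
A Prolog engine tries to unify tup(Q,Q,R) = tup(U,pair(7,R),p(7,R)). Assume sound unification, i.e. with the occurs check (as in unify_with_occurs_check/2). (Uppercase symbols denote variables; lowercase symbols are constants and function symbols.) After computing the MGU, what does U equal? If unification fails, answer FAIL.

FAIL

Decompose tup/3: Q = U,  Q = pair(7,R),  R = p(7,R).
Bind Q := U; substituting into the one remaining equation that mentions Q gives: U = pair(7,R).
Bind U := pair(7,R); no other remaining equation mentions U. Substituting into the earlier binding gives Q := pair(7,R).
Occurs check fails: R occurs in p(7,R); the equation R = p(7,R) has no finite solution.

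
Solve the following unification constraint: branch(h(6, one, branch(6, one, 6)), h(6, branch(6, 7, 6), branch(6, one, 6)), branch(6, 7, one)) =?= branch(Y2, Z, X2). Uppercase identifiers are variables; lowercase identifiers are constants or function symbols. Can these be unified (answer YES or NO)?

Decompose branch/3: h(6, one, branch(6, one, 6)) =?= Y2,  h(6, branch(6, 7, 6), branch(6, one, 6)) =?= Z,  branch(6, 7, one) =?= X2.
Bind Y2 := h(6, one, branch(6, one, 6)); no other remaining equation mentions Y2.
Bind Z := h(6, branch(6, 7, 6), branch(6, one, 6)); no other remaining equation mentions Z.
Bind X2 := branch(6, 7, one).
No equations remain and no clash or occurs-check failure arose, so a unifier exists.

YES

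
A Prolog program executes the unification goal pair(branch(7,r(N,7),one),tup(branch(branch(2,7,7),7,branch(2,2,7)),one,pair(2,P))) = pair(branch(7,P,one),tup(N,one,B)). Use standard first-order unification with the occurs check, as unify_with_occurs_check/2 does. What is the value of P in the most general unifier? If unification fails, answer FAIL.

Decompose pair/2: branch(7,r(N,7),one) = branch(7,P,one),  tup(branch(branch(2,7,7),7,branch(2,2,7)),one,pair(2,P)) = tup(N,one,B).
Decompose branch/3: 7 = 7,  r(N,7) = P,  one = one.
Delete trivial equation 7 = 7.
Bind P := r(N,7); substituting into the one remaining equation that mentions P gives: tup(branch(branch(2,7,7),7,branch(2,2,7)),one,pair(2,r(N,7))) = tup(N,one,B).
Delete trivial equation one = one.
Decompose tup/3: branch(branch(2,7,7),7,branch(2,2,7)) = N,  one = one,  pair(2,r(N,7)) = B.
Bind N := branch(branch(2,7,7),7,branch(2,2,7)); substituting into the one remaining equation that mentions N gives: pair(2,r(branch(branch(2,7,7),7,branch(2,2,7)),7)) = B. Substituting into the earlier binding gives P := r(branch(branch(2,7,7),7,branch(2,2,7)),7).
Delete trivial equation one = one.
Bind B := pair(2,r(branch(branch(2,7,7),7,branch(2,2,7)),7)).
MGU = { P -> r(branch(branch(2,7,7),7,branch(2,2,7)),7), N -> branch(branch(2,7,7),7,branch(2,2,7)), B -> pair(2,r(branch(branch(2,7,7),7,branch(2,2,7)),7)) }, so P -> r(branch(branch(2,7,7),7,branch(2,2,7)),7).

r(branch(branch(2,7,7),7,branch(2,2,7)),7)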